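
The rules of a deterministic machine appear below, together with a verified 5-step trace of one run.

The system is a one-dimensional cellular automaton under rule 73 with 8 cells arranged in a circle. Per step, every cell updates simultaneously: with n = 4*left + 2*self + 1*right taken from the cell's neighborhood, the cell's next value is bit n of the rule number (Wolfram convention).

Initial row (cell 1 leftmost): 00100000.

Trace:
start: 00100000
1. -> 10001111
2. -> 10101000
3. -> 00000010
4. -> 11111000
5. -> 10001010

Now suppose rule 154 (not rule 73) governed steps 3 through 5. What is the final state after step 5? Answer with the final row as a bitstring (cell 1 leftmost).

(re-executing steps 3..5 under rule 154; state before step 3: 10101000)
3. -> 00000101
4. -> 10001000
5. -> 01010101

01010101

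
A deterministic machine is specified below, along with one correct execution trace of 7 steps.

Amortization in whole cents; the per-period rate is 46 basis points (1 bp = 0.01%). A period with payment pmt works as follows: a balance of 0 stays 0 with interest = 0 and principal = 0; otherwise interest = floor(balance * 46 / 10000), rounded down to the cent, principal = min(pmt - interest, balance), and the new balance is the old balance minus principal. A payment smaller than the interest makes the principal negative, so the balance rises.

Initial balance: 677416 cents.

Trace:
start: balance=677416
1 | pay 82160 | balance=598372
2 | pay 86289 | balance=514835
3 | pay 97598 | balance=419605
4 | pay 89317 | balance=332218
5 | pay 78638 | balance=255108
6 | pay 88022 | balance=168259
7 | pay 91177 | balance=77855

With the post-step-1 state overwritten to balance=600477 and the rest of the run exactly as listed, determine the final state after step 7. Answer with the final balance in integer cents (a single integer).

state after step 1 := balance=600477
2 | pay 86289 | balance=516950
3 | pay 97598 | balance=421729
4 | pay 89317 | balance=334351
5 | pay 78638 | balance=257251
6 | pay 88022 | balance=170412
7 | pay 91177 | balance=80018

80018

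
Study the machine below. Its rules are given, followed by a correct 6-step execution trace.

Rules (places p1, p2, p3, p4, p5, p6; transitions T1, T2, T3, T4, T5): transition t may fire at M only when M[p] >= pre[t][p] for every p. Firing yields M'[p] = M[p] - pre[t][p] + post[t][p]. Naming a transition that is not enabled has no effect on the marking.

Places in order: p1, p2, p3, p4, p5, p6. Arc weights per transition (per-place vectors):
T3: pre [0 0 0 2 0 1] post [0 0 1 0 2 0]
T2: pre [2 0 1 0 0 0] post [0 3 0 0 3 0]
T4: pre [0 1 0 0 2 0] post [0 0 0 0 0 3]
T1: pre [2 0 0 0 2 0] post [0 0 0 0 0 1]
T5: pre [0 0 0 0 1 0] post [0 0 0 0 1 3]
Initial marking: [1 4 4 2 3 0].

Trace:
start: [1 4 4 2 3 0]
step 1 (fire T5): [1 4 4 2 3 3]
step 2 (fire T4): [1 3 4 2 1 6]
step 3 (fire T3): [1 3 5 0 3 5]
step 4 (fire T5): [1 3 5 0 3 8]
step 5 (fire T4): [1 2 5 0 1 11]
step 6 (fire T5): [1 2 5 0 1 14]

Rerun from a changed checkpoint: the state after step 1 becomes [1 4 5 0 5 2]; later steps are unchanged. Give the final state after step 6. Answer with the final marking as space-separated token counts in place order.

state after step 1 := [1 4 5 0 5 2]
step 2 (fire T4): [1 3 5 0 3 5]
step 3 (fire T3): [1 3 5 0 3 5]
step 4 (fire T5): [1 3 5 0 3 8]
step 5 (fire T4): [1 2 5 0 1 11]
step 6 (fire T5): [1 2 5 0 1 14]

1 2 5 0 1 14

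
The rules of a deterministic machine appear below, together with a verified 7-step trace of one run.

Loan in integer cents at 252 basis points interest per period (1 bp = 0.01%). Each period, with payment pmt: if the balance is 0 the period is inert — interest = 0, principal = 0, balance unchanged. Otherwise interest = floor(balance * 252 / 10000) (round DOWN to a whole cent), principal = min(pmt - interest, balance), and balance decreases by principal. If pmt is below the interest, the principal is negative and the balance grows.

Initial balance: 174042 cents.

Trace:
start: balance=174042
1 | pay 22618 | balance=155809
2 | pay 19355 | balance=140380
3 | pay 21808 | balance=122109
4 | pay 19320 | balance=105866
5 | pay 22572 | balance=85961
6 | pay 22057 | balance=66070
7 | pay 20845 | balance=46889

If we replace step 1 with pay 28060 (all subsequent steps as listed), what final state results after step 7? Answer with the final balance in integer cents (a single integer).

40571

(re-executing from step 1 with the substitution; state before step 1: balance=174042)
1 | pay 28060 | balance=150367
2 | pay 19355 | balance=134801
3 | pay 21808 | balance=116389
4 | pay 19320 | balance=100002
5 | pay 22572 | balance=79950
6 | pay 22057 | balance=59907
7 | pay 20845 | balance=40571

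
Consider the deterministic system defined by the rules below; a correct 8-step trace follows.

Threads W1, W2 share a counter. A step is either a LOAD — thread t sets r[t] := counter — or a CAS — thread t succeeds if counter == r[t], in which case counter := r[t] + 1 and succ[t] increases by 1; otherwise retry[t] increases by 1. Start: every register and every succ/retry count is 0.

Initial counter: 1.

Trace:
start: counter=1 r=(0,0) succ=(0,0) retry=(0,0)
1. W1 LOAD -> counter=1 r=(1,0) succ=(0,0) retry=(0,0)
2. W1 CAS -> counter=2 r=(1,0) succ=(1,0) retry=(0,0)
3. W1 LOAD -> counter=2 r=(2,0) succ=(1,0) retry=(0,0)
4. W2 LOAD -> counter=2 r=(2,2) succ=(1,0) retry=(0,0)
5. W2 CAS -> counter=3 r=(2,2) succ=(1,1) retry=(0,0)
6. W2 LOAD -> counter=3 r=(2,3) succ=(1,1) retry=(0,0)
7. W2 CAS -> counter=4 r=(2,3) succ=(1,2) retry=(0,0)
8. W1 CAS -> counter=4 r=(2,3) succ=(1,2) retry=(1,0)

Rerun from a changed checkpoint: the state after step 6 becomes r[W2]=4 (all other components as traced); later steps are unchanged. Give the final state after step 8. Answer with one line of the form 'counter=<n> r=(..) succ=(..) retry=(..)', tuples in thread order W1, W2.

state after step 6 := counter=3 r=(2,4) succ=(1,1) retry=(0,0)
7. W2 CAS -> counter=3 r=(2,4) succ=(1,1) retry=(0,1)
8. W1 CAS -> counter=3 r=(2,4) succ=(1,1) retry=(1,1)

counter=3 r=(2,4) succ=(1,1) retry=(1,1)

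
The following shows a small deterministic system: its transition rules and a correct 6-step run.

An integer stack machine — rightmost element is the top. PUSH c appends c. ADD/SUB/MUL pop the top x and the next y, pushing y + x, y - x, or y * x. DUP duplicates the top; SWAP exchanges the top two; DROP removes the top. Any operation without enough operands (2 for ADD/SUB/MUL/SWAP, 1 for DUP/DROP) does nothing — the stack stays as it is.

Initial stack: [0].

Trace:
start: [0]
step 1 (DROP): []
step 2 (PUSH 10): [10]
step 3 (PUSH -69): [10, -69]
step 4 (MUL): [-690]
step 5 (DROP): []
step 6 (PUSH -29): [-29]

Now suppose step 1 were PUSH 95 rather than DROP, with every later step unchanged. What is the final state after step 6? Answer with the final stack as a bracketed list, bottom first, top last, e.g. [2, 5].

(re-executing from step 1 with the substitution; state before step 1: [0])
step 1 (PUSH 95): [0, 95]
step 2 (PUSH 10): [0, 95, 10]
step 3 (PUSH -69): [0, 95, 10, -69]
step 4 (MUL): [0, 95, -690]
step 5 (DROP): [0, 95]
step 6 (PUSH -29): [0, 95, -29]

[0, 95, -29]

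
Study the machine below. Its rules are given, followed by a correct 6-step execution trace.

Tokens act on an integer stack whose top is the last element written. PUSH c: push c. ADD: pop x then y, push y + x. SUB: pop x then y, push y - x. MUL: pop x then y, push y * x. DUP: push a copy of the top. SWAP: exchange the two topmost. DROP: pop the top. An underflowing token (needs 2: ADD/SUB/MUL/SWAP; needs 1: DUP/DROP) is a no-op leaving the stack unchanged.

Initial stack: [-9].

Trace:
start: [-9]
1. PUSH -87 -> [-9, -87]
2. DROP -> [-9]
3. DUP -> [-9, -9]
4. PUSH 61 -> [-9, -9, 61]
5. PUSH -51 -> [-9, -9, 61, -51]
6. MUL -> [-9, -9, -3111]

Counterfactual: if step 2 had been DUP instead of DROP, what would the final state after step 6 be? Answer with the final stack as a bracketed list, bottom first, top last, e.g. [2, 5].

[-9, -87, -87, -87, -3111]

(re-executing from step 2 with the substitution; state before step 2: [-9, -87])
2. DUP -> [-9, -87, -87]
3. DUP -> [-9, -87, -87, -87]
4. PUSH 61 -> [-9, -87, -87, -87, 61]
5. PUSH -51 -> [-9, -87, -87, -87, 61, -51]
6. MUL -> [-9, -87, -87, -87, -3111]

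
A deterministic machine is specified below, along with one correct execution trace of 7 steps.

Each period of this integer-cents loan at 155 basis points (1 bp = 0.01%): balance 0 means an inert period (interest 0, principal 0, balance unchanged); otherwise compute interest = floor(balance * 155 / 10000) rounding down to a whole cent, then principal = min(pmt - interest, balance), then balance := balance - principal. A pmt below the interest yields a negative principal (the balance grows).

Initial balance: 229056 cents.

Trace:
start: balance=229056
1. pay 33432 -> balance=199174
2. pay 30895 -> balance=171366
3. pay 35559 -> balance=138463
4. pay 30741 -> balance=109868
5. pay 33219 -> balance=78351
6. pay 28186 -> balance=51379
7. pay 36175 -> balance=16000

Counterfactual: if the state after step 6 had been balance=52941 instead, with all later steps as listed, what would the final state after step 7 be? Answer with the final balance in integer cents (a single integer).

state after step 6 := balance=52941
7. pay 36175 -> balance=17586

17586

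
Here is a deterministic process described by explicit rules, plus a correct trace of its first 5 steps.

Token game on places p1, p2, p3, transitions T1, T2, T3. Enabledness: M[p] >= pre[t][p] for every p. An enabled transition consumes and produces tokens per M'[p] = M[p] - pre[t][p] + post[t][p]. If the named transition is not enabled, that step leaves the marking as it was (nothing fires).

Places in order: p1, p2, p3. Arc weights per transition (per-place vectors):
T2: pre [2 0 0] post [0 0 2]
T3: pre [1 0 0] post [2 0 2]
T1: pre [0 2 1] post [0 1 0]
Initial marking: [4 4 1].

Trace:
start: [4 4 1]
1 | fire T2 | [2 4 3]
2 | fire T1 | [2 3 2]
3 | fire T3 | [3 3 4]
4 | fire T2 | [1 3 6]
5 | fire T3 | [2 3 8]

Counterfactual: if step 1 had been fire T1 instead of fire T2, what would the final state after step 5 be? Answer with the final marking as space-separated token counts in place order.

4 3 6

(re-executing from step 1 with the substitution; state before step 1: [4 4 1])
1 | fire T1 | [4 3 0]
2 | fire T1 | [4 3 0]
3 | fire T3 | [5 3 2]
4 | fire T2 | [3 3 4]
5 | fire T3 | [4 3 6]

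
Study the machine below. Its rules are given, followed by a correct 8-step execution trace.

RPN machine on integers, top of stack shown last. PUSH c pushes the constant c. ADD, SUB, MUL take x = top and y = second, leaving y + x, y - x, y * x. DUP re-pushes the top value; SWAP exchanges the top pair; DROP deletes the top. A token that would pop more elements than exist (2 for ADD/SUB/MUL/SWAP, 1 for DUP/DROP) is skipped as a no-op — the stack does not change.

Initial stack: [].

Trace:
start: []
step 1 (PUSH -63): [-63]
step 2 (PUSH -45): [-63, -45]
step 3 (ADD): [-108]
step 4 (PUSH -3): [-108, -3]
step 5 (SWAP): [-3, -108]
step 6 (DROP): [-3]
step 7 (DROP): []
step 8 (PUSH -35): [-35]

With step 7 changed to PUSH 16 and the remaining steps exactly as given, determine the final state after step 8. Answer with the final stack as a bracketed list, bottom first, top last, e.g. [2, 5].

(re-executing from step 7 with the substitution; state before step 7: [-3])
step 7 (PUSH 16): [-3, 16]
step 8 (PUSH -35): [-3, 16, -35]

[-3, 16, -35]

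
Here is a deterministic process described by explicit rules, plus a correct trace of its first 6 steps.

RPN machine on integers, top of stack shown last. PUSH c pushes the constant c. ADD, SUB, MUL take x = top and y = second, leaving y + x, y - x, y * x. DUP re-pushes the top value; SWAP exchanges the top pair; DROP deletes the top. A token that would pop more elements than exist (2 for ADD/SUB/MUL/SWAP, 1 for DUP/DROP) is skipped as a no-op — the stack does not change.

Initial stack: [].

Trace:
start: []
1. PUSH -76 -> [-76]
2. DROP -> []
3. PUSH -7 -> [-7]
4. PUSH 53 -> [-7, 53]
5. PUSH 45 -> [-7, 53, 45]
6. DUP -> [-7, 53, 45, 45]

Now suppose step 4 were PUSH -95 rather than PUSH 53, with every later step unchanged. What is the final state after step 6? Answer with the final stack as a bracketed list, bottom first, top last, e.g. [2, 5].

[-7, -95, 45, 45]

(re-executing from step 4 with the substitution; state before step 4: [-7])
4. PUSH -95 -> [-7, -95]
5. PUSH 45 -> [-7, -95, 45]
6. DUP -> [-7, -95, 45, 45]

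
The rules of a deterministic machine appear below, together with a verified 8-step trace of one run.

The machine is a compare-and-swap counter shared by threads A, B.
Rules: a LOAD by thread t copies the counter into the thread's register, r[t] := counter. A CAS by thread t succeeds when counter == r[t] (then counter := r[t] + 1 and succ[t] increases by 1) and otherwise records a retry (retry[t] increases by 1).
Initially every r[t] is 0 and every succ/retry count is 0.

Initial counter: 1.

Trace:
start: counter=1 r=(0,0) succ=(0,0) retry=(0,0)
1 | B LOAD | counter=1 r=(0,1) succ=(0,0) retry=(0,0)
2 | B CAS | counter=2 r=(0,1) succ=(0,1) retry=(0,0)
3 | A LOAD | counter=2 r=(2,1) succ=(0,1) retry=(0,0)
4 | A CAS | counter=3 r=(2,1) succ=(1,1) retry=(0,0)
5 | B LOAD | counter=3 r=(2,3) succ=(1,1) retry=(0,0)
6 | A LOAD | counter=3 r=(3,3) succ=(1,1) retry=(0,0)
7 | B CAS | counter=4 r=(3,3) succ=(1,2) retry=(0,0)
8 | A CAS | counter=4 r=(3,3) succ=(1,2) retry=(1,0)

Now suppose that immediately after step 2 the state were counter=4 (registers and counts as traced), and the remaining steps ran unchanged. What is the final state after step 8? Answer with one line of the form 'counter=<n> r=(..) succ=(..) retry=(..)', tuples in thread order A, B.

counter=6 r=(5,5) succ=(1,2) retry=(1,0)

state after step 2 := counter=4 r=(0,1) succ=(0,1) retry=(0,0)
3 | A LOAD | counter=4 r=(4,1) succ=(0,1) retry=(0,0)
4 | A CAS | counter=5 r=(4,1) succ=(1,1) retry=(0,0)
5 | B LOAD | counter=5 r=(4,5) succ=(1,1) retry=(0,0)
6 | A LOAD | counter=5 r=(5,5) succ=(1,1) retry=(0,0)
7 | B CAS | counter=6 r=(5,5) succ=(1,2) retry=(0,0)
8 | A CAS | counter=6 r=(5,5) succ=(1,2) retry=(1,0)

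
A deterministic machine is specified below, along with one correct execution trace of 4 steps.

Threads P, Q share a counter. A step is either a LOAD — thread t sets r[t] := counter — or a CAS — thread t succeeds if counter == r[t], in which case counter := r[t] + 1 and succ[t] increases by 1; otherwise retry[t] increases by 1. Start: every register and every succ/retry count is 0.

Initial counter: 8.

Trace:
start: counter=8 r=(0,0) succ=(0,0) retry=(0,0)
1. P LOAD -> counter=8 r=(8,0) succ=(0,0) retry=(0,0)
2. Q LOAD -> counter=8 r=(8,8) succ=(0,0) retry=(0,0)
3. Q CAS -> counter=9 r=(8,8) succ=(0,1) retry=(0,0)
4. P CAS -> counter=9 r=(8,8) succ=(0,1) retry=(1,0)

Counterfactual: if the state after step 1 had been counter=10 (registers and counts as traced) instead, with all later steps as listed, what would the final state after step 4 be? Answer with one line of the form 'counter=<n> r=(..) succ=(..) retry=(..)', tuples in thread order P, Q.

state after step 1 := counter=10 r=(8,0) succ=(0,0) retry=(0,0)
2. Q LOAD -> counter=10 r=(8,10) succ=(0,0) retry=(0,0)
3. Q CAS -> counter=11 r=(8,10) succ=(0,1) retry=(0,0)
4. P CAS -> counter=11 r=(8,10) succ=(0,1) retry=(1,0)

counter=11 r=(8,10) succ=(0,1) retry=(1,0)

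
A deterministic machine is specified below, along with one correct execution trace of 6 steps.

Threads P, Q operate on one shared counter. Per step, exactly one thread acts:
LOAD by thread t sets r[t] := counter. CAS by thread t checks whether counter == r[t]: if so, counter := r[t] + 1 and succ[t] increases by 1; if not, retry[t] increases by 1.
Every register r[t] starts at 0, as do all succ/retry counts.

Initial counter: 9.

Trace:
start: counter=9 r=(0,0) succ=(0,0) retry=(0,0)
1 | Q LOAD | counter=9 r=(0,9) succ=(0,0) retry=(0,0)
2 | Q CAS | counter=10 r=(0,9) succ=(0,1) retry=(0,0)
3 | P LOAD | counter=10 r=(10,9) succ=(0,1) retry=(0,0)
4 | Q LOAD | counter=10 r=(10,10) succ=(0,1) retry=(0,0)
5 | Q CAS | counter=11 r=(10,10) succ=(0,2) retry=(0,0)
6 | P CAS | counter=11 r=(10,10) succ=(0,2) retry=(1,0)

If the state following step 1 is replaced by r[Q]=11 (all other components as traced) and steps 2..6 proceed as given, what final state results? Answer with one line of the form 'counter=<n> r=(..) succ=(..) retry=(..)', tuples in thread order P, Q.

counter=10 r=(9,9) succ=(0,1) retry=(1,1)

state after step 1 := counter=9 r=(0,11) succ=(0,0) retry=(0,0)
2 | Q CAS | counter=9 r=(0,11) succ=(0,0) retry=(0,1)
3 | P LOAD | counter=9 r=(9,11) succ=(0,0) retry=(0,1)
4 | Q LOAD | counter=9 r=(9,9) succ=(0,0) retry=(0,1)
5 | Q CAS | counter=10 r=(9,9) succ=(0,1) retry=(0,1)
6 | P CAS | counter=10 r=(9,9) succ=(0,1) retry=(1,1)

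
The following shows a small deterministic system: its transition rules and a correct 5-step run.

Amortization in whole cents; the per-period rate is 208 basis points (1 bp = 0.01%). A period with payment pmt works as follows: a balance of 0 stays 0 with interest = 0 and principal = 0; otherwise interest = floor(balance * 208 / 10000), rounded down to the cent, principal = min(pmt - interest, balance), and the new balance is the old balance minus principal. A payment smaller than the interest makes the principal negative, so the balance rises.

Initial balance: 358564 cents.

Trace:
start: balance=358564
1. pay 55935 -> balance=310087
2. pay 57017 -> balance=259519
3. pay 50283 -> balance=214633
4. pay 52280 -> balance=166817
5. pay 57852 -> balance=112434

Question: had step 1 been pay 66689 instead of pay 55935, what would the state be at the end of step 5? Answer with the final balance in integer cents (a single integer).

100758

(re-executing from step 1 with the substitution; state before step 1: balance=358564)
1. pay 66689 -> balance=299333
2. pay 57017 -> balance=248542
3. pay 50283 -> balance=203428
4. pay 52280 -> balance=155379
5. pay 57852 -> balance=100758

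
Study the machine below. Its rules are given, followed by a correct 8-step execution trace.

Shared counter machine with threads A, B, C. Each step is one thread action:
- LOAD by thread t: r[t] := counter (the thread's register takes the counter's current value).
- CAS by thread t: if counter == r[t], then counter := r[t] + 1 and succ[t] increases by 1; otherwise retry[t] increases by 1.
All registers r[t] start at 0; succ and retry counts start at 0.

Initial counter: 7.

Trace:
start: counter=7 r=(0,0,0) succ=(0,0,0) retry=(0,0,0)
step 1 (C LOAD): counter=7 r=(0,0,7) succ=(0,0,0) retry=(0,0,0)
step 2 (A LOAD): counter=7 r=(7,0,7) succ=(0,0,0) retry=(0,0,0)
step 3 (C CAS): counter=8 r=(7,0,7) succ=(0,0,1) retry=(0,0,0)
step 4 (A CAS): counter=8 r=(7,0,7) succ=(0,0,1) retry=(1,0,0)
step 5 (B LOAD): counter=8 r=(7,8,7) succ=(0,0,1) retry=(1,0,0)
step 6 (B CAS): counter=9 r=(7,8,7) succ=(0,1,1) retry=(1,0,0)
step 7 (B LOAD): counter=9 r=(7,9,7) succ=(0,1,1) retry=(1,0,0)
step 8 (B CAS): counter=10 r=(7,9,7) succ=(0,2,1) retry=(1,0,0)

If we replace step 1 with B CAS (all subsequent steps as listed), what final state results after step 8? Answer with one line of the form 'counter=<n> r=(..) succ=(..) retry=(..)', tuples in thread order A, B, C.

(re-executing from step 1 with the substitution; state before step 1: counter=7 r=(0,0,0) succ=(0,0,0) retry=(0,0,0))
step 1 (B CAS): counter=7 r=(0,0,0) succ=(0,0,0) retry=(0,1,0)
step 2 (A LOAD): counter=7 r=(7,0,0) succ=(0,0,0) retry=(0,1,0)
step 3 (C CAS): counter=7 r=(7,0,0) succ=(0,0,0) retry=(0,1,1)
step 4 (A CAS): counter=8 r=(7,0,0) succ=(1,0,0) retry=(0,1,1)
step 5 (B LOAD): counter=8 r=(7,8,0) succ=(1,0,0) retry=(0,1,1)
step 6 (B CAS): counter=9 r=(7,8,0) succ=(1,1,0) retry=(0,1,1)
step 7 (B LOAD): counter=9 r=(7,9,0) succ=(1,1,0) retry=(0,1,1)
step 8 (B CAS): counter=10 r=(7,9,0) succ=(1,2,0) retry=(0,1,1)

counter=10 r=(7,9,0) succ=(1,2,0) retry=(0,1,1)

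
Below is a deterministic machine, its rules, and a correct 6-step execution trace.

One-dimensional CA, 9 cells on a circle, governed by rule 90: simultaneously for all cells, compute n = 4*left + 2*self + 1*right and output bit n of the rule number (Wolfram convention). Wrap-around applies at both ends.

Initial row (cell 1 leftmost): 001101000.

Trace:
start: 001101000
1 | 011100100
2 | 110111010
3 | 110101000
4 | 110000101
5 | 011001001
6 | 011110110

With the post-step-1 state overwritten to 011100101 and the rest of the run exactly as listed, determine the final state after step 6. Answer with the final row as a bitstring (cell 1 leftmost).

state after step 1 := 011100101
2 | 010111000
3 | 100101100
4 | 011001111
5 | 011111001
6 | 010001110

010001110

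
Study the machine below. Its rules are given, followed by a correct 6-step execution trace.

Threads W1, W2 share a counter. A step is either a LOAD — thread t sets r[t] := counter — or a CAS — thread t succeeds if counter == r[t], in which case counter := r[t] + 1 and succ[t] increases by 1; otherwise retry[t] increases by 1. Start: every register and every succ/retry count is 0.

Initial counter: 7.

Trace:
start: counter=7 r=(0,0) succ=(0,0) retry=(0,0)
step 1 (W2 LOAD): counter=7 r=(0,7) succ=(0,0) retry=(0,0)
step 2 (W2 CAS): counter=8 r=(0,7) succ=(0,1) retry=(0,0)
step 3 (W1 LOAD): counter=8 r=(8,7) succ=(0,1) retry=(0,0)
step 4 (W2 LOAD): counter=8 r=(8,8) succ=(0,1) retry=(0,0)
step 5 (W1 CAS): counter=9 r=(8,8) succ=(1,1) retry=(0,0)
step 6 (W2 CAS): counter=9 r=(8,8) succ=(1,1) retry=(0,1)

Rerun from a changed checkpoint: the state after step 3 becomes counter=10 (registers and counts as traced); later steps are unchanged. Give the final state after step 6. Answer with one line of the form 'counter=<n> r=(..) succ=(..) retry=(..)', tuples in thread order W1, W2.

counter=11 r=(8,10) succ=(0,2) retry=(1,0)

state after step 3 := counter=10 r=(8,7) succ=(0,1) retry=(0,0)
step 4 (W2 LOAD): counter=10 r=(8,10) succ=(0,1) retry=(0,0)
step 5 (W1 CAS): counter=10 r=(8,10) succ=(0,1) retry=(1,0)
step 6 (W2 CAS): counter=11 r=(8,10) succ=(0,2) retry=(1,0)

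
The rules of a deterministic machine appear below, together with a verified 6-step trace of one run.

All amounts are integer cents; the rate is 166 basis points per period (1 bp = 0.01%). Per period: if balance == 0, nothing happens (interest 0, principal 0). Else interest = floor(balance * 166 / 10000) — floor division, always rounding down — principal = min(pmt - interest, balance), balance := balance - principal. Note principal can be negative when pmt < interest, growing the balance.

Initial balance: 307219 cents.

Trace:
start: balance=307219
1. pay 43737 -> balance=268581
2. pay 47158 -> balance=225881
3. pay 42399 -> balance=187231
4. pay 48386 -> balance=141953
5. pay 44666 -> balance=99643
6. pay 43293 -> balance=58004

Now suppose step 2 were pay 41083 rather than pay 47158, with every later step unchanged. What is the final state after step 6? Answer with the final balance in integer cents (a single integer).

(re-executing from step 2 with the substitution; state before step 2: balance=268581)
2. pay 41083 -> balance=231956
3. pay 42399 -> balance=193407
4. pay 48386 -> balance=148231
5. pay 44666 -> balance=106025
6. pay 43293 -> balance=64492

64492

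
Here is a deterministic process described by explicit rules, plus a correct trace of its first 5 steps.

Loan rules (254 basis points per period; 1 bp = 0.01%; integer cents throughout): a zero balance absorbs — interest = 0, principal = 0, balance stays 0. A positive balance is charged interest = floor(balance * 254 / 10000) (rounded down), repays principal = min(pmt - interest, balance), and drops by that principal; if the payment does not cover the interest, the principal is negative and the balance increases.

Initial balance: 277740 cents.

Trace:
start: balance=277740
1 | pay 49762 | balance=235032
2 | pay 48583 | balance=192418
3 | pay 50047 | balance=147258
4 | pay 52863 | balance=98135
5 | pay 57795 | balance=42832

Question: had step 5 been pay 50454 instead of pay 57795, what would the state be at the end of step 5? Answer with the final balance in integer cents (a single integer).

50173

(re-executing from step 5 with the substitution; state before step 5: balance=98135)
5 | pay 50454 | balance=50173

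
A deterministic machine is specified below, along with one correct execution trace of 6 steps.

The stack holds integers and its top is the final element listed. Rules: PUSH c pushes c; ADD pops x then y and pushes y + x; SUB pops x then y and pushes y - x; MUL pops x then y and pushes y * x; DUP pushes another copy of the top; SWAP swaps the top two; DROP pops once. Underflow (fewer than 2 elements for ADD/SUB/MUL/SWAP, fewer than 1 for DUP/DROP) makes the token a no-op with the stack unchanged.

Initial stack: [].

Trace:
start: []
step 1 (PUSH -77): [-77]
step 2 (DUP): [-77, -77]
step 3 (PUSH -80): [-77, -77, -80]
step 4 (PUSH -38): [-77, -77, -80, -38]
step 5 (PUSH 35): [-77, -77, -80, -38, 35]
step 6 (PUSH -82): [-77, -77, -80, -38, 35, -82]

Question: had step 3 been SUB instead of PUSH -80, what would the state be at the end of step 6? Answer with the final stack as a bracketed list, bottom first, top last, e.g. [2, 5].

[0, -38, 35, -82]

(re-executing from step 3 with the substitution; state before step 3: [-77, -77])
step 3 (SUB): [0]
step 4 (PUSH -38): [0, -38]
step 5 (PUSH 35): [0, -38, 35]
step 6 (PUSH -82): [0, -38, 35, -82]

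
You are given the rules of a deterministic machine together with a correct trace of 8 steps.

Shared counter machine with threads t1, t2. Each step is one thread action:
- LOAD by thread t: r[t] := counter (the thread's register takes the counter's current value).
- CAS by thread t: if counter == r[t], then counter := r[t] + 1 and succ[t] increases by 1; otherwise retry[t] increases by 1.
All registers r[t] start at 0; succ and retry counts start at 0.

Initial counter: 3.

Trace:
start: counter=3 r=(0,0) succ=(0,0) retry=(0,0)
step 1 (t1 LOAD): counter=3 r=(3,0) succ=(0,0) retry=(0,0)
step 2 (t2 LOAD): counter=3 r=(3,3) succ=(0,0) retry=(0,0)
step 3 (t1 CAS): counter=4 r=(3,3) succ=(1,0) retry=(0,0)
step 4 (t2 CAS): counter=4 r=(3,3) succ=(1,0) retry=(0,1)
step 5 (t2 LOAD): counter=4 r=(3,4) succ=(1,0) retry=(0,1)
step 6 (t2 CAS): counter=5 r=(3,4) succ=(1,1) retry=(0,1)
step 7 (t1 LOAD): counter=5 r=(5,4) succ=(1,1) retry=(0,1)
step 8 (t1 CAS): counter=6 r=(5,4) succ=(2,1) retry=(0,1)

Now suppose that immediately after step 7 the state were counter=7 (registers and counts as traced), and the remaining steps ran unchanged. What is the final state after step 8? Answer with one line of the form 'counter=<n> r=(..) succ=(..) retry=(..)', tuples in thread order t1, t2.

counter=7 r=(5,4) succ=(1,1) retry=(1,1)

state after step 7 := counter=7 r=(5,4) succ=(1,1) retry=(0,1)
step 8 (t1 CAS): counter=7 r=(5,4) succ=(1,1) retry=(1,1)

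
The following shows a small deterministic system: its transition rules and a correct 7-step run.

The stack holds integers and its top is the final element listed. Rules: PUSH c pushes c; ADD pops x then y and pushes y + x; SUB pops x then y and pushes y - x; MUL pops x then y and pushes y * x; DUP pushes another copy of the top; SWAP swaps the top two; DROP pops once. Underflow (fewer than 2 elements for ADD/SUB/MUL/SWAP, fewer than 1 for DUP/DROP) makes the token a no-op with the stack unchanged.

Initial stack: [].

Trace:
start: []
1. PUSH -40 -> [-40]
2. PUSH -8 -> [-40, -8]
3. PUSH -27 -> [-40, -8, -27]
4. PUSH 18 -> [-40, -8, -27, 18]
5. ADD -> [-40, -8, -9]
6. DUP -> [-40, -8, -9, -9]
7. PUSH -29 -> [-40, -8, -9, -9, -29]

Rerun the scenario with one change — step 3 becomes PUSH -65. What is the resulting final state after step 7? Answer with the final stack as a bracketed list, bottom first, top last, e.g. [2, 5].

[-40, -8, -47, -47, -29]

(re-executing from step 3 with the substitution; state before step 3: [-40, -8])
3. PUSH -65 -> [-40, -8, -65]
4. PUSH 18 -> [-40, -8, -65, 18]
5. ADD -> [-40, -8, -47]
6. DUP -> [-40, -8, -47, -47]
7. PUSH -29 -> [-40, -8, -47, -47, -29]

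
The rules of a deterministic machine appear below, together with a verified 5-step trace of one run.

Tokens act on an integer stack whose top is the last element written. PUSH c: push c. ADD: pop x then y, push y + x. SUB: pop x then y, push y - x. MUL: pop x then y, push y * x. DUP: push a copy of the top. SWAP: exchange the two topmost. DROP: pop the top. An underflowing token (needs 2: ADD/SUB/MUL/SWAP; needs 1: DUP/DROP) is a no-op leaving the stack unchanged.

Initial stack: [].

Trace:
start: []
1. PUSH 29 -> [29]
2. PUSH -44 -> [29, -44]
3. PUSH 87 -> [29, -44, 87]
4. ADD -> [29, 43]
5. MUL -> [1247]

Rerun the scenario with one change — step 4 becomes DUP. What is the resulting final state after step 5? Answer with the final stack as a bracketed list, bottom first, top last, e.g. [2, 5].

[29, -44, 7569]

(re-executing from step 4 with the substitution; state before step 4: [29, -44, 87])
4. DUP -> [29, -44, 87, 87]
5. MUL -> [29, -44, 7569]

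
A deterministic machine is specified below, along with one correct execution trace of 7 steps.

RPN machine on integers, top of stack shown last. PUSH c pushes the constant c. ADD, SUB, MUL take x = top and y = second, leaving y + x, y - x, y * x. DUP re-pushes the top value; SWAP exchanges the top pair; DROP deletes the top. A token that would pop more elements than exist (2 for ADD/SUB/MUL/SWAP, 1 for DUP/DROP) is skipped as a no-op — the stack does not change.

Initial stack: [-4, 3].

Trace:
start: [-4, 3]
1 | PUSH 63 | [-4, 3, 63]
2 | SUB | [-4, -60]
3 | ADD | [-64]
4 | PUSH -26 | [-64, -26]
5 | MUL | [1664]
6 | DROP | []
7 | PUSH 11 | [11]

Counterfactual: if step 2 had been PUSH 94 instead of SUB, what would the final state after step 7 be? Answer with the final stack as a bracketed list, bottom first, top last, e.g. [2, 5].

[-4, 3, 11]

(re-executing from step 2 with the substitution; state before step 2: [-4, 3, 63])
2 | PUSH 94 | [-4, 3, 63, 94]
3 | ADD | [-4, 3, 157]
4 | PUSH -26 | [-4, 3, 157, -26]
5 | MUL | [-4, 3, -4082]
6 | DROP | [-4, 3]
7 | PUSH 11 | [-4, 3, 11]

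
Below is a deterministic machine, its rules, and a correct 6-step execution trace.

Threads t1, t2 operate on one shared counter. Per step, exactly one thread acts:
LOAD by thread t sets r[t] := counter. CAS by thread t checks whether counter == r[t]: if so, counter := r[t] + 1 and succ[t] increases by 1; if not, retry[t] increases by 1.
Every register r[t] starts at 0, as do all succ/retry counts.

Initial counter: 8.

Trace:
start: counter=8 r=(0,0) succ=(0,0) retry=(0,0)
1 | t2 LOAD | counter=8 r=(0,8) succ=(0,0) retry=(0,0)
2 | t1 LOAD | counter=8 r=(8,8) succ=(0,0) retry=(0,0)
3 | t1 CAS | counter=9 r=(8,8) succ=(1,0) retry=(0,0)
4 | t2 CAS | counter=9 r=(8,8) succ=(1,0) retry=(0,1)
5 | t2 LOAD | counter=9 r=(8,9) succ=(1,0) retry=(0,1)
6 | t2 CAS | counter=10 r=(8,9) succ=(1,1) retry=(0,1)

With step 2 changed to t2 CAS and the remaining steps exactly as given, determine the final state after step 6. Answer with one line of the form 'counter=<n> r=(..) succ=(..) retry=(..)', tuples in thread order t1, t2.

(re-executing from step 2 with the substitution; state before step 2: counter=8 r=(0,8) succ=(0,0) retry=(0,0))
2 | t2 CAS | counter=9 r=(0,8) succ=(0,1) retry=(0,0)
3 | t1 CAS | counter=9 r=(0,8) succ=(0,1) retry=(1,0)
4 | t2 CAS | counter=9 r=(0,8) succ=(0,1) retry=(1,1)
5 | t2 LOAD | counter=9 r=(0,9) succ=(0,1) retry=(1,1)
6 | t2 CAS | counter=10 r=(0,9) succ=(0,2) retry=(1,1)

counter=10 r=(0,9) succ=(0,2) retry=(1,1)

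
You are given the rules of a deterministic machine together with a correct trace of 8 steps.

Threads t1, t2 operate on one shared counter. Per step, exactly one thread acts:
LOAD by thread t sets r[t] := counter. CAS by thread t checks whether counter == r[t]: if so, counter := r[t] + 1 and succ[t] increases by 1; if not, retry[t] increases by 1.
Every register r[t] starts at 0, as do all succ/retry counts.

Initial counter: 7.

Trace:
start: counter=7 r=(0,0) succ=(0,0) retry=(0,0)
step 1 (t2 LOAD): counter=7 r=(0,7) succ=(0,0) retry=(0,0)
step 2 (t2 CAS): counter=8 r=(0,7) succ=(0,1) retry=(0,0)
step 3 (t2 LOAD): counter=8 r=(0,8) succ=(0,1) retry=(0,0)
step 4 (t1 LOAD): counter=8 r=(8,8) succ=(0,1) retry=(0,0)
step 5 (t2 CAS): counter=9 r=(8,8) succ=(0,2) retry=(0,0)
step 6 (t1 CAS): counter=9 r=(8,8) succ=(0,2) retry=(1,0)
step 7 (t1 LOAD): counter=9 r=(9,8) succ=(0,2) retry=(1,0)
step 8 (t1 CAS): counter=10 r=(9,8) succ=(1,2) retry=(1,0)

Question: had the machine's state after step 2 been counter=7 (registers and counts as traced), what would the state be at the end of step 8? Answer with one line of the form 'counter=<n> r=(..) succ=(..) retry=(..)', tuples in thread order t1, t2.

counter=9 r=(8,7) succ=(1,2) retry=(1,0)

state after step 2 := counter=7 r=(0,7) succ=(0,1) retry=(0,0)
step 3 (t2 LOAD): counter=7 r=(0,7) succ=(0,1) retry=(0,0)
step 4 (t1 LOAD): counter=7 r=(7,7) succ=(0,1) retry=(0,0)
step 5 (t2 CAS): counter=8 r=(7,7) succ=(0,2) retry=(0,0)
step 6 (t1 CAS): counter=8 r=(7,7) succ=(0,2) retry=(1,0)
step 7 (t1 LOAD): counter=8 r=(8,7) succ=(0,2) retry=(1,0)
step 8 (t1 CAS): counter=9 r=(8,7) succ=(1,2) retry=(1,0)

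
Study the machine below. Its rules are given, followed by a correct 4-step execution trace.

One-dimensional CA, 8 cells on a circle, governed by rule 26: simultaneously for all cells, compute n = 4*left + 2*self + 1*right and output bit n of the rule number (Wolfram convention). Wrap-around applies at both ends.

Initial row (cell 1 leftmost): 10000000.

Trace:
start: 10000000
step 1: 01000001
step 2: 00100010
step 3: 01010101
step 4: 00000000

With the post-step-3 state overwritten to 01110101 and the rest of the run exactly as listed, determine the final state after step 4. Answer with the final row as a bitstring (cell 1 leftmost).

01000000

state after step 3 := 01110101
step 4: 01000000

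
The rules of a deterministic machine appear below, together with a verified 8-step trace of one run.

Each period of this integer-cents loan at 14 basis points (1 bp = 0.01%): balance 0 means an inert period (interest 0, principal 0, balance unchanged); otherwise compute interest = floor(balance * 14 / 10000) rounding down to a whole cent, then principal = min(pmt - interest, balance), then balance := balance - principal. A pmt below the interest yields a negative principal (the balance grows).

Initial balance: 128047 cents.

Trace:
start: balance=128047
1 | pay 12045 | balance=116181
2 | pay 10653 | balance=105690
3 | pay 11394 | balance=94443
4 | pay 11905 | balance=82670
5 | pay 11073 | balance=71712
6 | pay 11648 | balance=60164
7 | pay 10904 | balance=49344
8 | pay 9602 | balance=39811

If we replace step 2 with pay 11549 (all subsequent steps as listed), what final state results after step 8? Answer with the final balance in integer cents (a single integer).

38906

(re-executing from step 2 with the substitution; state before step 2: balance=116181)
2 | pay 11549 | balance=104794
3 | pay 11394 | balance=93546
4 | pay 11905 | balance=81771
5 | pay 11073 | balance=70812
6 | pay 11648 | balance=59263
7 | pay 10904 | balance=48441
8 | pay 9602 | balance=38906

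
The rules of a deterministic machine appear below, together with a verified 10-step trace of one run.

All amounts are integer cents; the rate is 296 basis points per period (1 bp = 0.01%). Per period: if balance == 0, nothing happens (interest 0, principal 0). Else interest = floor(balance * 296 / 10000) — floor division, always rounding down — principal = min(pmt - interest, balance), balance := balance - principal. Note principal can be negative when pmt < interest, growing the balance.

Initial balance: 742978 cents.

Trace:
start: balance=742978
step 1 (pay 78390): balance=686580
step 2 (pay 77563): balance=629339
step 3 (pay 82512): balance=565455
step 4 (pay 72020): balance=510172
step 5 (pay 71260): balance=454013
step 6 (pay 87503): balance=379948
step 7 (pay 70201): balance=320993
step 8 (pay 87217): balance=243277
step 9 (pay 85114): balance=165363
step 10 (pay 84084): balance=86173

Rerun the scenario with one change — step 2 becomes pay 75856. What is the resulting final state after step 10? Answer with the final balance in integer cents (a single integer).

(re-executing from step 2 with the substitution; state before step 2: balance=686580)
step 2 (pay 75856): balance=631046
step 3 (pay 82512): balance=567212
step 4 (pay 72020): balance=511981
step 5 (pay 71260): balance=455875
step 6 (pay 87503): balance=381865
step 7 (pay 70201): balance=322967
step 8 (pay 87217): balance=245309
step 9 (pay 85114): balance=167456
step 10 (pay 84084): balance=88328

88328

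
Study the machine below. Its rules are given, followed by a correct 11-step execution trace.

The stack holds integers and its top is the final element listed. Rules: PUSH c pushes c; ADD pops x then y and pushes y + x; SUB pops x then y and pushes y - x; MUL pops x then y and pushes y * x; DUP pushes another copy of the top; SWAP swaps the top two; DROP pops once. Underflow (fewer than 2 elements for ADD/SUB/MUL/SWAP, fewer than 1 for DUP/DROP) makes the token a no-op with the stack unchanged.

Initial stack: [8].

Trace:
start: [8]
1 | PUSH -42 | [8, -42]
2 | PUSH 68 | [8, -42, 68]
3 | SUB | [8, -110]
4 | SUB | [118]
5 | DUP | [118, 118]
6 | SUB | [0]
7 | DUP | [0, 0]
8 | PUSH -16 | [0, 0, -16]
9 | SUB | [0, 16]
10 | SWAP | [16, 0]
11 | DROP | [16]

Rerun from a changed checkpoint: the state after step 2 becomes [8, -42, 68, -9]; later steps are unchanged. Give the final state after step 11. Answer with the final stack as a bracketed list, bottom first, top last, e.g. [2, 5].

[8, 16]

state after step 2 := [8, -42, 68, -9]
3 | SUB | [8, -42, 77]
4 | SUB | [8, -119]
5 | DUP | [8, -119, -119]
6 | SUB | [8, 0]
7 | DUP | [8, 0, 0]
8 | PUSH -16 | [8, 0, 0, -16]
9 | SUB | [8, 0, 16]
10 | SWAP | [8, 16, 0]
11 | DROP | [8, 16]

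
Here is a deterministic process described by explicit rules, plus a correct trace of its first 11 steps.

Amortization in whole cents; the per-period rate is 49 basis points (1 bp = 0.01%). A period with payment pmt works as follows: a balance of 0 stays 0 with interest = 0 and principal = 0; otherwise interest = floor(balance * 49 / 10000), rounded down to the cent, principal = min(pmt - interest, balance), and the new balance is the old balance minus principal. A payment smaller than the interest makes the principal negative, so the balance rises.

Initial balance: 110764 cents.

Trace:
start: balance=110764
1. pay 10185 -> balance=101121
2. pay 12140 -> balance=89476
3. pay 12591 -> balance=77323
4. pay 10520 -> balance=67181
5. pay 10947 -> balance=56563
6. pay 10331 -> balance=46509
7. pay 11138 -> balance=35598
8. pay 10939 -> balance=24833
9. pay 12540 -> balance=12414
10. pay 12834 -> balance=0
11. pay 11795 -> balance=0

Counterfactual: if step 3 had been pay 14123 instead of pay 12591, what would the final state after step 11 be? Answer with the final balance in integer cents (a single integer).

0

(re-executing from step 3 with the substitution; state before step 3: balance=89476)
3. pay 14123 -> balance=75791
4. pay 10520 -> balance=65642
5. pay 10947 -> balance=55016
6. pay 10331 -> balance=44954
7. pay 11138 -> balance=34036
8. pay 10939 -> balance=23263
9. pay 12540 -> balance=10836
10. pay 12834 -> balance=0
11. pay 11795 -> balance=0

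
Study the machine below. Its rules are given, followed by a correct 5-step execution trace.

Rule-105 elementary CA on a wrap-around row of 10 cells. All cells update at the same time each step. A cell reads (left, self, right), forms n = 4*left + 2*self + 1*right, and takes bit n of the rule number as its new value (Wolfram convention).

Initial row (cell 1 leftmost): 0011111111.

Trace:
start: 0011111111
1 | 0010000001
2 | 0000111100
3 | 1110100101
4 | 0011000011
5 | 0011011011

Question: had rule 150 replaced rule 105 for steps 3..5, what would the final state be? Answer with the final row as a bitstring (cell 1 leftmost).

(re-executing steps 3..5 under rule 150; state before step 3: 0000111100)
3 | 0001011010
4 | 0011000011
5 | 1100100100

1100100100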